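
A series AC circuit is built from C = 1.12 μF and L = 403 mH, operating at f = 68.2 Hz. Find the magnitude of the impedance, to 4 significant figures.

1911 Ω

ω = 2πf = 428.5 rad/s
X_L = ωL = 172.7 Ω
X_C = 1/(ωC) = 2084 Ω
Net reactance X = X_L − X_C = -1911 Ω
Z = − j1911 Ω
|Z| = √(0² + 1911²) = 1911 Ω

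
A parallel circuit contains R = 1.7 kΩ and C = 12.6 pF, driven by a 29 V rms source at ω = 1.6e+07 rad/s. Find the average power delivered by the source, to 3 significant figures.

495 mW

X_C = 1/(ωC) = 4960 Ω
Parallel: admittances add. Y = 1/R + jωC
Y = (0.000588 + j0.000202) S
|Y| = 0.000622 S → |Z| = 1/|Y| = 1610 Ω, ∠Z = −∠Y = -18.9°
I = V/|Z| = 18.0 mA
P = VI cos φ = 29 × 0.0180 × cos(-18.9°) = 495 mW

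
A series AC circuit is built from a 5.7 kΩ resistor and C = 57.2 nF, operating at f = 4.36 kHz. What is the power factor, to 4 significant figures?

0.9938

ω = 2πf = 27390 rad/s
X_C = 1/(ωC) = 638.2 Ω
Z = 5700 − j638.2 Ω
|Z| = √(5700² + 638.2²) = 5736 Ω
∠Z = arctan(-638.2/5700) = -6.388°
cos φ = cos(-6.388°) = 0.9938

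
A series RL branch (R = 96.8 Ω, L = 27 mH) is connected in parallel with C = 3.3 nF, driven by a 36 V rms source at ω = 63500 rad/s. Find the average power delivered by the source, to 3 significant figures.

X_L = ωL = 1710 Ω
X_C = 1/(ωC) = 4770 Ω
Branch 1 (R+jX_L): Z₁ = 96.8 + j1710 Ω, |Z₁| = 1720 Ω
Branch 2 (−jX_C): Z₂ = −j4770 Ω
Parallel: Z = Z₁Z₂/(Z₁+Z₂), |Z| = 2680 Ω, ∠Z = 85.0°
I = V/|Z| = 13.4 mA
P = VI cos φ = 36 × 0.0134 × cos(85.0°) = 42.5 mW

42.5 mW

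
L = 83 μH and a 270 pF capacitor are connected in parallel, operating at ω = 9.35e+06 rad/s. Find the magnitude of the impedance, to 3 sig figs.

809 Ω

X_L = ωL = 776 Ω
X_C = 1/(ωC) = 396 Ω
Parallel: admittances add. Y = 1/(jωL) + jωC
Y = (0 + j0.00124) S
|Y| = 0.00124 S → |Z| = 1/|Y| = 809 Ω, ∠Z = −∠Y = -90.0°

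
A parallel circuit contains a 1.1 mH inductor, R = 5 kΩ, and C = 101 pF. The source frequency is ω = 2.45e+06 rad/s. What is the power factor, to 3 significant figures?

X_L = ωL = 2700 Ω
X_C = 1/(ωC) = 4040 Ω
Parallel: admittances add. Y = 1/R + 1/(jωL) + jωC
Y = (0.000200 − j0.000124) S
|Y| = 0.000235 S → |Z| = 1/|Y| = 4250 Ω, ∠Z = −∠Y = 31.7°
cos φ = cos(31.7°) = 0.851

0.851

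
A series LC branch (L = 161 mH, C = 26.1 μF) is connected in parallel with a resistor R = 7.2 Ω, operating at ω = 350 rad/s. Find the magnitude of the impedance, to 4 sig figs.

X_L = ωL = 56.35 Ω
X_C = 1/(ωC) = 109.5 Ω
Branch 1: Z₁ = R = 7.200 Ω
Branch 2 (series LC): Z₂ = j(X_L − X_C) = −j53.12 Ω
Parallel: Z = Z₁Z₂/(Z₁+Z₂), |Z| = 7.135 Ω, ∠Z = -7.719°

7.135 Ω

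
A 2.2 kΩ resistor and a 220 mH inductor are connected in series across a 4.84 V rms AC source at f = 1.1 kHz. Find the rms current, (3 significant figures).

ω = 2πf = 6912 rad/s
X_L = ωL = 1520 Ω
Z = 2200 + j1520 Ω
|Z| = √(2200² + 1520²) = 2670 Ω
I = V/|Z| = 4.84/2670 = 1.81 mA

1.81 mA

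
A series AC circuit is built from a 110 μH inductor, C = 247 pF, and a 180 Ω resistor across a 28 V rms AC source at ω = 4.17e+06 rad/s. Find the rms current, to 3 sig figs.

X_L = ωL = 459 Ω
X_C = 1/(ωC) = 971 Ω
Net reactance X = X_L − X_C = -512 Ω
Z = 180 − j512 Ω
|Z| = √(180² + 512²) = 543 Ω
I = V/|Z| = 28/543 = 51.6 mA

51.6 mA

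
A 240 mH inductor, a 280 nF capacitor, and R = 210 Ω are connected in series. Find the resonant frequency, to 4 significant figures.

ω₀ = 1/√(LC) = 1/√(0.24 × 2.8e-07) = 3858 rad/s
f₀ = ω₀/(2π) = 614.0 Hz

614.0 Hz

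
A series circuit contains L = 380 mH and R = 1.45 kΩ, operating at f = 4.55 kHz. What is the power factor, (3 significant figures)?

ω = 2πf = 28590 rad/s
X_L = ωL = 10900 Ω
Z = 1450 + j10900 Ω
|Z| = √(1450² + 10900²) = 11000 Ω
∠Z = arctan(10900/1450) = 82.4°
cos φ = cos(82.4°) = 0.132

0.132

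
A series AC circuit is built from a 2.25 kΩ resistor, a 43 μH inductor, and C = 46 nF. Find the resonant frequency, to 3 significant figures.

ω₀ = 1/√(LC) = 1/√(4.3e-05 × 4.6e-08) = 711000 rad/s
f₀ = ω₀/(2π) = 113 kHz

113 kHz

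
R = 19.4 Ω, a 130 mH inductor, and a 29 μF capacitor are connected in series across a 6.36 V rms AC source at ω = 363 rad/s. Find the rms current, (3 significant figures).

123 mA

X_L = ωL = 47.2 Ω
X_C = 1/(ωC) = 95.0 Ω
Net reactance X = X_L − X_C = -47.8 Ω
Z = 19.4 − j47.8 Ω
|Z| = √(19.4² + 47.8²) = 51.6 Ω
I = V/|Z| = 6.36/51.6 = 123 mA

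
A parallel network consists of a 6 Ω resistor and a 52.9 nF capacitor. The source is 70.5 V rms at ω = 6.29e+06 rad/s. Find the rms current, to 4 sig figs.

26.24 A

X_C = 1/(ωC) = 3.005 Ω
Parallel: admittances add. Y = 1/R + jωC
Y = (0.1667 + j0.3327) S
|Y| = 0.3721 S → |Z| = 1/|Y| = 2.687 Ω, ∠Z = −∠Y = -63.39°
I = V/|Z| = 70.5/2.687 = 26.24 A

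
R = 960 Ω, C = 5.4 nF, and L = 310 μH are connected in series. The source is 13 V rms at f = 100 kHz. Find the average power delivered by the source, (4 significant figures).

174.2 mW

ω = 2πf = 628300 rad/s
X_L = ωL = 194.8 Ω
X_C = 1/(ωC) = 294.7 Ω
Net reactance X = X_L − X_C = -99.95 Ω
Z = 960.0 − j99.95 Ω
|Z| = √(960.0² + 99.95²) = 965.2 Ω
∠Z = arctan(-99.95/960.0) = -5.944°
I = V/|Z| = 13.47 mA
P = VI cos φ = 13 × 0.01347 × cos(-5.944°) = 174.2 mW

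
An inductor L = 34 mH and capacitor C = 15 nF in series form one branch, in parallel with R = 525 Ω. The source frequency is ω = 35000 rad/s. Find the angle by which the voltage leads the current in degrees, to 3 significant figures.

X_L = ωL = 1190 Ω
X_C = 1/(ωC) = 1900 Ω
Branch 1: Z₁ = R = 525 Ω
Branch 2 (series LC): Z₂ = j(X_L − X_C) = −j715 Ω
Parallel: Z = Z₁Z₂/(Z₁+Z₂), |Z| = 423 Ω, ∠Z = -36.3°

-36.3°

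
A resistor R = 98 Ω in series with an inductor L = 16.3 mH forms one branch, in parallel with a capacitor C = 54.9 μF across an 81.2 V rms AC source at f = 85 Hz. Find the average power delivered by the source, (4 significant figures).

ω = 2πf = 534.1 rad/s
X_L = ωL = 8.705 Ω
X_C = 1/(ωC) = 34.11 Ω
Branch 1 (R+jX_L): Z₁ = 98.00 + j8.705 Ω, |Z₁| = 98.39 Ω
Branch 2 (−jX_C): Z₂ = −j34.11 Ω
Parallel: Z = Z₁Z₂/(Z₁+Z₂), |Z| = 33.14 Ω, ∠Z = -70.39°
I = V/|Z| = 2.450 A
P = VI cos φ = 81.2 × 2.450 × cos(-70.39°) = 66.75 W

66.75 W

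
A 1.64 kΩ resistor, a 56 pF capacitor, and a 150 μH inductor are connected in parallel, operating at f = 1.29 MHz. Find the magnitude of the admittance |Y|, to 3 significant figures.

ω = 2πf = 8.105e+06 rad/s
X_L = ωL = 1220 Ω
X_C = 1/(ωC) = 2200 Ω
Parallel: admittances add. Y = 1/R + 1/(jωL) + jωC
Y = (0.000610 − j0.000369) S
|Y| = 0.000713 S → |Z| = 1/|Y| = 1400 Ω, ∠Z = −∠Y = 31.2°

713 μS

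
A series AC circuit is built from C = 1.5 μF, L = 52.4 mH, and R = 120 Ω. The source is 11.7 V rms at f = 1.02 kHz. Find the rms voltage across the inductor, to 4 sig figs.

ω = 2πf = 6409 rad/s
X_L = ωL = 335.8 Ω
X_C = 1/(ωC) = 104.0 Ω
Net reactance X = X_L − X_C = 231.8 Ω
Z = 120.0 + j231.8 Ω
|Z| = √(120.0² + 231.8²) = 261.0 Ω
I = V/|Z| = 44.82 mA
V_L = I·|Z_L| = 0.04482 × 335.8 = 15.05 V

15.05 V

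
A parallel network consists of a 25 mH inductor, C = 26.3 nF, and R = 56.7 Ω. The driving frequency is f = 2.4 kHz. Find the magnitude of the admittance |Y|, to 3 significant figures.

ω = 2πf = 15080 rad/s
X_L = ωL = 377 Ω
X_C = 1/(ωC) = 2520 Ω
Parallel: admittances add. Y = 1/R + 1/(jωL) + jωC
Y = (0.0176 − j0.00226) S
|Y| = 0.0178 S → |Z| = 1/|Y| = 56.2 Ω, ∠Z = −∠Y = 7.29°

17.8 mS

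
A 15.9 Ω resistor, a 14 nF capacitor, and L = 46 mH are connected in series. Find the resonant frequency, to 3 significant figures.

6.27 kHz

ω₀ = 1/√(LC) = 1/√(0.046 × 1.4e-08) = 39410 rad/s
f₀ = ω₀/(2π) = 6.27 kHz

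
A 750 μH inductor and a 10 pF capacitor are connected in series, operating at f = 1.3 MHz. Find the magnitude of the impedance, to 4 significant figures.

6117 Ω

ω = 2πf = 8.168e+06 rad/s
X_L = ωL = 6126 Ω
X_C = 1/(ωC) = 12240 Ω
Net reactance X = X_L − X_C = -6117 Ω
Z = − j6117 Ω
|Z| = √(0² + 6117²) = 6117 Ω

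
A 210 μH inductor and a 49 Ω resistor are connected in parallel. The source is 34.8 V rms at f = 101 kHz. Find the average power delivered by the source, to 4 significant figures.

ω = 2πf = 634600 rad/s
X_L = ωL = 133.3 Ω
Parallel: admittances add. Y = 1/R + 1/(jωL)
Y = (0.02041 − j0.007504) S
|Y| = 0.02174 S → |Z| = 1/|Y| = 45.99 Ω, ∠Z = −∠Y = 20.19°
I = V/|Z| = 756.7 mA
P = VI cos φ = 34.8 × 0.7567 × cos(20.19°) = 24.72 W

24.72 W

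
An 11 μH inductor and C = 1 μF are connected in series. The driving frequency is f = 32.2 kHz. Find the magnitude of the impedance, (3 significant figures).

ω = 2πf = 202300 rad/s
X_L = ωL = 2.23 Ω
X_C = 1/(ωC) = 4.94 Ω
Net reactance X = X_L − X_C = -2.72 Ω
Z = − j2.72 Ω
|Z| = √(0² + 2.72²) = 2.72 Ω

2.72 Ω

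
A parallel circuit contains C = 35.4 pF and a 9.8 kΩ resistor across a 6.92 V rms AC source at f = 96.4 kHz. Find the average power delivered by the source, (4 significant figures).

4.886 mW

ω = 2πf = 605700 rad/s
X_C = 1/(ωC) = 46640 Ω
Parallel: admittances add. Y = 1/R + jωC
Y = (0.0001020 + j2.144e-05) S
|Y| = 0.0001043 S → |Z| = 1/|Y| = 9591 Ω, ∠Z = −∠Y = -11.87°
I = V/|Z| = 721.5 μA
P = VI cos φ = 6.92 × 0.0007215 × cos(-11.87°) = 4.886 mW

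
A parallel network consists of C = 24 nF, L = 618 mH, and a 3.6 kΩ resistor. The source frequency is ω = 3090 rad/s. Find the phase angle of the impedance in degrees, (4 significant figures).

58.29°

X_L = ωL = 1910 Ω
X_C = 1/(ωC) = 13480 Ω
Parallel: admittances add. Y = 1/R + 1/(jωL) + jωC
Y = (0.0002778 − j0.0004495) S
|Y| = 0.0005284 S → |Z| = 1/|Y| = 1892 Ω, ∠Z = −∠Y = 58.29°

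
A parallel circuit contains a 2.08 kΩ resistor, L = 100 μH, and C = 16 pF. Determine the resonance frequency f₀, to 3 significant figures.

3.98 MHz

ω₀ = 1/√(LC) = 1/√(0.0001 × 1.6e-11) = 2.5e+07 rad/s
f₀ = ω₀/(2π) = 3.98 MHz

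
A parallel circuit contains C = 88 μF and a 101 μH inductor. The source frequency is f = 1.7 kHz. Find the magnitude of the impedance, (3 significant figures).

76.8 Ω

ω = 2πf = 10680 rad/s
X_L = ωL = 1.08 Ω
X_C = 1/(ωC) = 1.06 Ω
Parallel: admittances add. Y = 1/(jωL) + jωC
Y = (0 + j0.0130) S
|Y| = 0.0130 S → |Z| = 1/|Y| = 76.8 Ω, ∠Z = −∠Y = -90.0°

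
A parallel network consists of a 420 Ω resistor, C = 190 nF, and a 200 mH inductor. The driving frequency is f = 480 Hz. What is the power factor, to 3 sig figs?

ω = 2πf = 3016 rad/s
X_L = ωL = 603 Ω
X_C = 1/(ωC) = 1750 Ω
Parallel: admittances add. Y = 1/R + 1/(jωL) + jωC
Y = (0.00238 − j0.00108) S
|Y| = 0.00262 S → |Z| = 1/|Y| = 382 Ω, ∠Z = −∠Y = 24.5°
cos φ = cos(24.5°) = 0.910

0.910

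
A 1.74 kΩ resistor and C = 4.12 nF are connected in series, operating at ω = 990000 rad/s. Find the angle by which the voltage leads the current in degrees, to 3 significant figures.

-8.02°

X_C = 1/(ωC) = 245 Ω
Z = 1740 − j245 Ω
|Z| = √(1740² + 245²) = 1760 Ω
∠Z = arctan(-245/1740) = -8.02°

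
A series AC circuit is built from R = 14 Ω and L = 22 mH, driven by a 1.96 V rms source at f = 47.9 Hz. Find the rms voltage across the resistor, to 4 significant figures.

1.772 V

ω = 2πf = 301.0 rad/s
X_L = ωL = 6.621 Ω
Z = 14.00 + j6.621 Ω
|Z| = √(14.00² + 6.621²) = 15.49 Ω
I = V/|Z| = 126.6 mA
V_R = I·|Z_R| = 0.1266 × 14.00 = 1.772 V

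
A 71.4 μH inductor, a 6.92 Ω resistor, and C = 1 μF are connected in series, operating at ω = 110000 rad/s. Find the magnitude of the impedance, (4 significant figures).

X_L = ωL = 7.854 Ω
X_C = 1/(ωC) = 9.091 Ω
Net reactance X = X_L − X_C = -1.237 Ω
Z = 6.920 − j1.237 Ω
|Z| = √(6.920² + 1.237²) = 7.030 Ω

7.030 Ω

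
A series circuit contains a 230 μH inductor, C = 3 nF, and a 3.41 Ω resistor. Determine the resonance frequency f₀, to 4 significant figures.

191.6 kHz

ω₀ = 1/√(LC) = 1/√(0.00023 × 3e-09) = 1.204e+06 rad/s
f₀ = ω₀/(2π) = 191.6 kHz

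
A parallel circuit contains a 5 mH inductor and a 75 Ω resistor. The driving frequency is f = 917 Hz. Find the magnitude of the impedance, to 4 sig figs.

ω = 2πf = 5762 rad/s
X_L = ωL = 28.81 Ω
Parallel: admittances add. Y = 1/R + 1/(jωL)
Y = (0.01333 − j0.03471) S
|Y| = 0.03718 S → |Z| = 1/|Y| = 26.89 Ω, ∠Z = −∠Y = 68.99°

26.89 Ω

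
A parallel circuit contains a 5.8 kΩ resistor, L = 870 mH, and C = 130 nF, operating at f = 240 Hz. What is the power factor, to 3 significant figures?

0.291

ω = 2πf = 1508 rad/s
X_L = ωL = 1310 Ω
X_C = 1/(ωC) = 5100 Ω
Parallel: admittances add. Y = 1/R + 1/(jωL) + jωC
Y = (0.000172 − j0.000566) S
|Y| = 0.000592 S → |Z| = 1/|Y| = 1690 Ω, ∠Z = −∠Y = 73.1°
cos φ = cos(73.1°) = 0.291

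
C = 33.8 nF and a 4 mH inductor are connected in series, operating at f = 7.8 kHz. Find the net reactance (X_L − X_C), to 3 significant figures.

ω = 2πf = 49010 rad/s
X_L = ωL = 196 Ω
X_C = 1/(ωC) = 604 Ω
X = 196 − 604 = -408 Ω

-408 Ω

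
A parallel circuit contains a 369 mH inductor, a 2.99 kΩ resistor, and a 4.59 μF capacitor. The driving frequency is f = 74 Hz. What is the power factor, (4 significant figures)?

ω = 2πf = 465.0 rad/s
X_L = ωL = 171.6 Ω
X_C = 1/(ωC) = 468.6 Ω
Parallel: admittances add. Y = 1/R + 1/(jωL) + jωC
Y = (0.0003344 − j0.003694) S
|Y| = 0.003710 S → |Z| = 1/|Y| = 269.6 Ω, ∠Z = −∠Y = 84.83°
cos φ = cos(84.83°) = 0.09016

0.09016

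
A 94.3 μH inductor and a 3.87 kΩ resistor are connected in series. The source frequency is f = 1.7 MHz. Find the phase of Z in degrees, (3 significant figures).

ω = 2πf = 1.068e+07 rad/s
X_L = ωL = 1010 Ω
Z = 3870 + j1010 Ω
|Z| = √(3870² + 1010²) = 4000 Ω
∠Z = arctan(1010/3870) = 14.6°

14.6°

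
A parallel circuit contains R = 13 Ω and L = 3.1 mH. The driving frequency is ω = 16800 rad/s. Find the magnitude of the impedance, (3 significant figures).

12.6 Ω

X_L = ωL = 52.1 Ω
Parallel: admittances add. Y = 1/R + 1/(jωL)
Y = (0.0769 − j0.0192) S
|Y| = 0.0793 S → |Z| = 1/|Y| = 12.6 Ω, ∠Z = −∠Y = 14.0°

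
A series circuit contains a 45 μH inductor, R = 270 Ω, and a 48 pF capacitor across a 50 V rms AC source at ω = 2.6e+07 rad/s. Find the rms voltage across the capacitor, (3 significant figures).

X_L = ωL = 1170 Ω
X_C = 1/(ωC) = 801 Ω
Net reactance X = X_L − X_C = 369 Ω
Z = 270 + j369 Ω
|Z| = √(270² + 369²) = 457 Ω
I = V/|Z| = 109 mA
V_C = I·|Z_C| = 0.109 × 801 = 87.7 V

87.7 V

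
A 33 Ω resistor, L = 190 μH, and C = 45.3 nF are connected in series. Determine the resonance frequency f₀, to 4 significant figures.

54.25 kHz

ω₀ = 1/√(LC) = 1/√(0.00019 × 4.53e-08) = 340900 rad/s
f₀ = ω₀/(2π) = 54.25 kHz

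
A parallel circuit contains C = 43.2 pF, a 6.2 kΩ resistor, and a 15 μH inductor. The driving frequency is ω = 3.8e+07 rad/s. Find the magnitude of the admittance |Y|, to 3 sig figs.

197 μS

X_L = ωL = 570 Ω
X_C = 1/(ωC) = 609 Ω
Parallel: admittances add. Y = 1/R + 1/(jωL) + jωC
Y = (0.000161 − j0.000113) S
|Y| = 0.000197 S → |Z| = 1/|Y| = 5080 Ω, ∠Z = −∠Y = 35.0°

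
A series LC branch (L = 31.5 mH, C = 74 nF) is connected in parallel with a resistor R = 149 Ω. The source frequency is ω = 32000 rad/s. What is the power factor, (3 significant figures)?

X_L = ωL = 1010 Ω
X_C = 1/(ωC) = 422 Ω
Branch 1: Z₁ = R = 149 Ω
Branch 2 (series LC): Z₂ = j(X_L − X_C) = j586 Ω
Parallel: Z = Z₁Z₂/(Z₁+Z₂), |Z| = 144 Ω, ∠Z = 14.3°
cos φ = cos(14.3°) = 0.969

0.969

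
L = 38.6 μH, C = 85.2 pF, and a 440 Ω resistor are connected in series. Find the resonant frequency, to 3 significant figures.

2.78 MHz

ω₀ = 1/√(LC) = 1/√(3.86e-05 × 8.52e-11) = 1.744e+07 rad/s
f₀ = ω₀/(2π) = 2.78 MHz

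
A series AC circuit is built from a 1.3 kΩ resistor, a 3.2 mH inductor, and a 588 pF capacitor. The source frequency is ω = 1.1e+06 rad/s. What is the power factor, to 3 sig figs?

0.550

X_L = ωL = 3520 Ω
X_C = 1/(ωC) = 1550 Ω
Net reactance X = X_L − X_C = 1970 Ω
Z = 1300 + j1970 Ω
|Z| = √(1300² + 1970²) = 2360 Ω
∠Z = arctan(1970/1300) = 56.6°
cos φ = cos(56.6°) = 0.550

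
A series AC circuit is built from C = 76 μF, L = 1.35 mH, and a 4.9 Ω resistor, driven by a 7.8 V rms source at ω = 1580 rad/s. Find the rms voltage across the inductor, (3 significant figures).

X_L = ωL = 2.13 Ω
X_C = 1/(ωC) = 8.33 Ω
Net reactance X = X_L − X_C = -6.19 Ω
Z = 4.90 − j6.19 Ω
|Z| = √(4.90² + 6.19²) = 7.90 Ω
I = V/|Z| = 988 mA
V_L = I·|Z_L| = 0.988 × 2.13 = 2.11 V

2.11 V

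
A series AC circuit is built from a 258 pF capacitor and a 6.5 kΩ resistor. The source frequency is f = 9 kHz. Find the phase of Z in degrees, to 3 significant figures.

-84.6°

ω = 2πf = 56550 rad/s
X_C = 1/(ωC) = 68500 Ω
Z = 6500 − j68500 Ω
|Z| = √(6500² + 68500²) = 68800 Ω
∠Z = arctan(-68500/6500) = -84.6°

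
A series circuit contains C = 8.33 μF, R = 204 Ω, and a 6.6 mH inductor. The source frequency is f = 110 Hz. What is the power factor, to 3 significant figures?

0.770

ω = 2πf = 691.2 rad/s
X_L = ωL = 4.56 Ω
X_C = 1/(ωC) = 174 Ω
Net reactance X = X_L − X_C = -169 Ω
Z = 204 − j169 Ω
|Z| = √(204² + 169²) = 265 Ω
∠Z = arctan(-169/204) = -39.7°
cos φ = cos(-39.7°) = 0.770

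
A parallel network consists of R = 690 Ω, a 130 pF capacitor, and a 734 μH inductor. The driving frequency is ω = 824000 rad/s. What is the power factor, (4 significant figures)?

X_L = ωL = 604.8 Ω
X_C = 1/(ωC) = 9335 Ω
Parallel: admittances add. Y = 1/R + 1/(jωL) + jωC
Y = (0.001449 − j0.001546) S
|Y| = 0.002119 S → |Z| = 1/|Y| = 471.9 Ω, ∠Z = −∠Y = 46.85°
cos φ = cos(46.85°) = 0.6839

0.6839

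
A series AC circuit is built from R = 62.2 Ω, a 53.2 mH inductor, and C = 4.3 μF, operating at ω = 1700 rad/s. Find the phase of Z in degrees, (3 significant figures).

X_L = ωL = 90.4 Ω
X_C = 1/(ωC) = 137 Ω
Net reactance X = X_L − X_C = -46.4 Ω
Z = 62.2 − j46.4 Ω
|Z| = √(62.2² + 46.4²) = 77.6 Ω
∠Z = arctan(-46.4/62.2) = -36.7°

-36.7°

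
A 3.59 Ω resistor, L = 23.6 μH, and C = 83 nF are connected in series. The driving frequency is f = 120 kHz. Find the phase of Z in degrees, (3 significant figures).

ω = 2πf = 754000 rad/s
X_L = ωL = 17.8 Ω
X_C = 1/(ωC) = 16.0 Ω
Net reactance X = X_L − X_C = 1.81 Ω
Z = 3.59 + j1.81 Ω
|Z| = √(3.59² + 1.81²) = 4.02 Ω
∠Z = arctan(1.81/3.59) = 26.8°

26.8°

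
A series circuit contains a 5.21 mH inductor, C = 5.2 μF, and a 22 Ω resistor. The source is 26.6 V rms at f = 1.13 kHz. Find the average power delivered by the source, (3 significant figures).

ω = 2πf = 7100 rad/s
X_L = ωL = 37.0 Ω
X_C = 1/(ωC) = 27.1 Ω
Net reactance X = X_L − X_C = 9.91 Ω
Z = 22.0 + j9.91 Ω
|Z| = √(22.0² + 9.91²) = 24.1 Ω
∠Z = arctan(9.91/22.0) = 24.2°
I = V/|Z| = 1.10 A
P = VI cos φ = 26.6 × 1.10 × cos(24.2°) = 26.7 W

26.7 W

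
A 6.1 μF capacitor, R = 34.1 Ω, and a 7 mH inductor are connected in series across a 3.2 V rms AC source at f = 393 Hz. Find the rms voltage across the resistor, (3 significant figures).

ω = 2πf = 2469 rad/s
X_L = ωL = 17.3 Ω
X_C = 1/(ωC) = 66.4 Ω
Net reactance X = X_L − X_C = -49.1 Ω
Z = 34.1 − j49.1 Ω
|Z| = √(34.1² + 49.1²) = 59.8 Ω
I = V/|Z| = 53.5 mA
V_R = I·|Z_R| = 0.0535 × 34.1 = 1.83 V

1.83 V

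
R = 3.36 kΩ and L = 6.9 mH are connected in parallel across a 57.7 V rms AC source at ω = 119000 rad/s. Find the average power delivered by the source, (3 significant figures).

991 mW

X_L = ωL = 821 Ω
Parallel: admittances add. Y = 1/R + 1/(jωL)
Y = (0.000298 − j0.00122) S
|Y| = 0.00125 S → |Z| = 1/|Y| = 798 Ω, ∠Z = −∠Y = 76.3°
I = V/|Z| = 72.3 mA
P = VI cos φ = 57.7 × 0.0723 × cos(76.3°) = 991 mW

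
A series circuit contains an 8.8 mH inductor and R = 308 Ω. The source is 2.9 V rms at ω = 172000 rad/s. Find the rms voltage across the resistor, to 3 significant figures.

0.578 V

X_L = ωL = 1510 Ω
Z = 308 + j1510 Ω
|Z| = √(308² + 1510²) = 1540 Ω
I = V/|Z| = 1.88 mA
V_R = I·|Z_R| = 0.00188 × 308 = 0.578 V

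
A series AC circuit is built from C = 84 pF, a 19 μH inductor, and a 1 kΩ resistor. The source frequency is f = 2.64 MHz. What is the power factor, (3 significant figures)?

ω = 2πf = 1.659e+07 rad/s
X_L = ωL = 315 Ω
X_C = 1/(ωC) = 718 Ω
Net reactance X = X_L − X_C = -403 Ω
Z = 1000 − j403 Ω
|Z| = √(1000² + 403²) = 1080 Ω
∠Z = arctan(-403/1000) = -21.9°
cos φ = cos(-21.9°) = 0.928

0.928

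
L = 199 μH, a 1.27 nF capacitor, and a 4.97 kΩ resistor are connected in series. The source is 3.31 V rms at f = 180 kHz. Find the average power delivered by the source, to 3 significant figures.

ω = 2πf = 1.131e+06 rad/s
X_L = ωL = 225 Ω
X_C = 1/(ωC) = 696 Ω
Net reactance X = X_L − X_C = -471 Ω
Z = 4970 − j471 Ω
|Z| = √(4970² + 471²) = 4990 Ω
∠Z = arctan(-471/4970) = -5.42°
I = V/|Z| = 663 μA
P = VI cos φ = 3.31 × 0.000663 × cos(-5.42°) = 2.18 mW

2.18 mW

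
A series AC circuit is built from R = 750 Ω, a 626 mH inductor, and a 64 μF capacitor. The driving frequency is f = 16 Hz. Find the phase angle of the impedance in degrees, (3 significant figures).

-7.03°

ω = 2πf = 100.5 rad/s
X_L = ωL = 62.9 Ω
X_C = 1/(ωC) = 155 Ω
Net reactance X = X_L − X_C = -92.5 Ω
Z = 750 − j92.5 Ω
|Z| = √(750² + 92.5²) = 756 Ω
∠Z = arctan(-92.5/750) = -7.03°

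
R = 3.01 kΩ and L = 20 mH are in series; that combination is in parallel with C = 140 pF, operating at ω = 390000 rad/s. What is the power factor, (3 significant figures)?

0.603

X_L = ωL = 7800 Ω
X_C = 1/(ωC) = 18300 Ω
Branch 1 (R+jX_L): Z₁ = 3010 + j7800 Ω, |Z₁| = 8360 Ω
Branch 2 (−jX_C): Z₂ = −j18300 Ω
Parallel: Z = Z₁Z₂/(Z₁+Z₂), |Z| = 14000 Ω, ∠Z = 52.9°
cos φ = cos(52.9°) = 0.603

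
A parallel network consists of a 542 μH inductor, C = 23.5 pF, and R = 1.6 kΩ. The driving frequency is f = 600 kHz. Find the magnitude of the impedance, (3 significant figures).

ω = 2πf = 3.77e+06 rad/s
X_L = ωL = 2040 Ω
X_C = 1/(ωC) = 11300 Ω
Parallel: admittances add. Y = 1/R + 1/(jωL) + jωC
Y = (0.000625 − j0.000401) S
|Y| = 0.000742 S → |Z| = 1/|Y| = 1350 Ω, ∠Z = −∠Y = 32.7°

1350 Ω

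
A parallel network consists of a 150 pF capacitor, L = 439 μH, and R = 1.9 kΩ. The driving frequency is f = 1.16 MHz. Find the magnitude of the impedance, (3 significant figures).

1060 Ω

ω = 2πf = 7.288e+06 rad/s
X_L = ωL = 3200 Ω
X_C = 1/(ωC) = 915 Ω
Parallel: admittances add. Y = 1/R + 1/(jωL) + jωC
Y = (0.000526 + j0.000781) S
|Y| = 0.000942 S → |Z| = 1/|Y| = 1060 Ω, ∠Z = −∠Y = -56.0°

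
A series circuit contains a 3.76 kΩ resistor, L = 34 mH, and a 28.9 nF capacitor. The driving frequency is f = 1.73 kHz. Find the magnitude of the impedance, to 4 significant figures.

4696 Ω

ω = 2πf = 10870 rad/s
X_L = ωL = 369.6 Ω
X_C = 1/(ωC) = 3183 Ω
Net reactance X = X_L − X_C = -2814 Ω
Z = 3760 − j2814 Ω
|Z| = √(3760² + 2814²) = 4696 Ω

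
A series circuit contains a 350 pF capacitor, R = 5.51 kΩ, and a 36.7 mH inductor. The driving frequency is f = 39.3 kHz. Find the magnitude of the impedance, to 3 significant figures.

6050 Ω

ω = 2πf = 246900 rad/s
X_L = ωL = 9060 Ω
X_C = 1/(ωC) = 11600 Ω
Net reactance X = X_L − X_C = -2510 Ω
Z = 5510 − j2510 Ω
|Z| = √(5510² + 2510²) = 6050 Ω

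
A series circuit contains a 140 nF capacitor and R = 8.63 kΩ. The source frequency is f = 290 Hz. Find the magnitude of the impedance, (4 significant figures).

ω = 2πf = 1822 rad/s
X_C = 1/(ωC) = 3920 Ω
Z = 8630 − j3920 Ω
|Z| = √(8630² + 3920²) = 9479 Ω

9479 Ω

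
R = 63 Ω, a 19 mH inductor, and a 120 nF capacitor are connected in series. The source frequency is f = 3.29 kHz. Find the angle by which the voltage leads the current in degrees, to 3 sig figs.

-9.34°

ω = 2πf = 20670 rad/s
X_L = ωL = 393 Ω
X_C = 1/(ωC) = 403 Ω
Net reactance X = X_L − X_C = -10.4 Ω
Z = 63.0 − j10.4 Ω
|Z| = √(63.0² + 10.4²) = 63.8 Ω
∠Z = arctan(-10.4/63.0) = -9.34°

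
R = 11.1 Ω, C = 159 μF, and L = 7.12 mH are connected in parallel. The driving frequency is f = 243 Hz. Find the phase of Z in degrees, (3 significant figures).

-59.1°

ω = 2πf = 1527 rad/s
X_L = ωL = 10.9 Ω
X_C = 1/(ωC) = 4.12 Ω
Parallel: admittances add. Y = 1/R + 1/(jωL) + jωC
Y = (0.0901 + j0.151) S
|Y| = 0.176 S → |Z| = 1/|Y| = 5.69 Ω, ∠Z = −∠Y = -59.1°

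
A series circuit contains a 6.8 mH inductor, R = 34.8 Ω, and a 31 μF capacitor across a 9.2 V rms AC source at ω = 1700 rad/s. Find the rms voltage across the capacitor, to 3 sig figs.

X_L = ωL = 11.6 Ω
X_C = 1/(ωC) = 19.0 Ω
Net reactance X = X_L − X_C = -7.42 Ω
Z = 34.8 − j7.42 Ω
|Z| = √(34.8² + 7.42²) = 35.6 Ω
I = V/|Z| = 259 mA
V_C = I·|Z_C| = 0.259 × 19.0 = 4.91 V

4.91 V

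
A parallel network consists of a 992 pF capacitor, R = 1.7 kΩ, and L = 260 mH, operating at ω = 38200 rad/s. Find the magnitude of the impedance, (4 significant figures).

1690 Ω

X_L = ωL = 9932 Ω
X_C = 1/(ωC) = 26390 Ω
Parallel: admittances add. Y = 1/R + 1/(jωL) + jωC
Y = (0.0005882 − j6.279e-05) S
|Y| = 0.0005916 S → |Z| = 1/|Y| = 1690 Ω, ∠Z = −∠Y = 6.093°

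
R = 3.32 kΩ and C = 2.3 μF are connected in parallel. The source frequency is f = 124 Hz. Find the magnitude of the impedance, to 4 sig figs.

550.3 Ω

ω = 2πf = 779.1 rad/s
X_C = 1/(ωC) = 558.0 Ω
Parallel: admittances add. Y = 1/R + jωC
Y = (0.0003012 + j0.001792) S
|Y| = 0.001817 S → |Z| = 1/|Y| = 550.3 Ω, ∠Z = −∠Y = -80.46°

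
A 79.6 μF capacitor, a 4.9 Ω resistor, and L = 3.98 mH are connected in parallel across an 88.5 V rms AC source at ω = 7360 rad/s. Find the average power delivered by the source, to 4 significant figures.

1.598 kW

X_L = ωL = 29.29 Ω
X_C = 1/(ωC) = 1.707 Ω
Parallel: admittances add. Y = 1/R + 1/(jωL) + jωC
Y = (0.2041 + j0.5517) S
|Y| = 0.5883 S → |Z| = 1/|Y| = 1.700 Ω, ∠Z = −∠Y = -69.70°
I = V/|Z| = 52.06 A
P = VI cos φ = 88.5 × 52.06 × cos(-69.70°) = 1.598 kW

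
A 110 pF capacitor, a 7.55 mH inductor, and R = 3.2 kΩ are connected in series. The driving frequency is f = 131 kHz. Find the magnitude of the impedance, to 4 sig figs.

5794 Ω

ω = 2πf = 823100 rad/s
X_L = ωL = 6214 Ω
X_C = 1/(ωC) = 11040 Ω
Net reactance X = X_L − X_C = -4830 Ω
Z = 3200 − j4830 Ω
|Z| = √(3200² + 4830²) = 5794 Ω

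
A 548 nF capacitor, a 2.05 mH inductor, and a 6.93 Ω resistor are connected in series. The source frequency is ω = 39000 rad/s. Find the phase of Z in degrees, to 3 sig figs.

X_L = ωL = 80.0 Ω
X_C = 1/(ωC) = 46.8 Ω
Net reactance X = X_L − X_C = 33.2 Ω
Z = 6.93 + j33.2 Ω
|Z| = √(6.93² + 33.2²) = 33.9 Ω
∠Z = arctan(33.2/6.93) = 78.2°

78.2°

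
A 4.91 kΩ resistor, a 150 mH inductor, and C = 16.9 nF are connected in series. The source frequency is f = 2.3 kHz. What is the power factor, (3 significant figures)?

0.931

ω = 2πf = 14450 rad/s
X_L = ωL = 2170 Ω
X_C = 1/(ωC) = 4090 Ω
Net reactance X = X_L − X_C = -1930 Ω
Z = 4910 − j1930 Ω
|Z| = √(4910² + 1930²) = 5270 Ω
∠Z = arctan(-1930/4910) = -21.4°
cos φ = cos(-21.4°) = 0.931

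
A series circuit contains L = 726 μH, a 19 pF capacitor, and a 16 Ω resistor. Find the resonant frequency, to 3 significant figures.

ω₀ = 1/√(LC) = 1/√(0.000726 × 1.9e-11) = 8.514e+06 rad/s
f₀ = ω₀/(2π) = 1.36 MHz

1.36 MHz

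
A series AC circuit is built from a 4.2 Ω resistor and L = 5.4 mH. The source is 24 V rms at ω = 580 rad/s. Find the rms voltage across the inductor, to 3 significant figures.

X_L = ωL = 3.13 Ω
Z = 4.20 + j3.13 Ω
|Z| = √(4.20² + 3.13²) = 5.24 Ω
I = V/|Z| = 4.58 A
V_L = I·|Z_L| = 4.58 × 3.13 = 14.3 V

14.3 V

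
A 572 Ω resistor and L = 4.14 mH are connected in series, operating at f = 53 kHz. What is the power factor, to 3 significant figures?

0.383

ω = 2πf = 333000 rad/s
X_L = ωL = 1380 Ω
Z = 572 + j1380 Ω
|Z| = √(572² + 1380²) = 1490 Ω
∠Z = arctan(1380/572) = 67.5°
cos φ = cos(67.5°) = 0.383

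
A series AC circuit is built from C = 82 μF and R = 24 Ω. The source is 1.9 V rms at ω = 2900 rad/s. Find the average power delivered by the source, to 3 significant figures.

X_C = 1/(ωC) = 4.21 Ω
Z = 24.0 − j4.21 Ω
|Z| = √(24.0² + 4.21²) = 24.4 Ω
∠Z = arctan(-4.21/24.0) = -9.94°
I = V/|Z| = 78.0 mA
P = VI cos φ = 1.9 × 0.0780 × cos(-9.94°) = 146 mW

146 mW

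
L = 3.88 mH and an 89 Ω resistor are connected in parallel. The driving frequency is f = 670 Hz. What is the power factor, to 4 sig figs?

ω = 2πf = 4210 rad/s
X_L = ωL = 16.33 Ω
Parallel: admittances add. Y = 1/R + 1/(jωL)
Y = (0.01124 − j0.06122) S
|Y| = 0.06225 S → |Z| = 1/|Y| = 16.07 Ω, ∠Z = −∠Y = 79.60°
cos φ = cos(79.60°) = 0.1805

0.1805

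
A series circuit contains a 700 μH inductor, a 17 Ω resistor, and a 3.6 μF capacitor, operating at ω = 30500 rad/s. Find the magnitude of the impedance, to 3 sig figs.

X_L = ωL = 21.4 Ω
X_C = 1/(ωC) = 9.11 Ω
Net reactance X = X_L − X_C = 12.2 Ω
Z = 17.0 + j12.2 Ω
|Z| = √(17.0² + 12.2²) = 20.9 Ω

20.9 Ω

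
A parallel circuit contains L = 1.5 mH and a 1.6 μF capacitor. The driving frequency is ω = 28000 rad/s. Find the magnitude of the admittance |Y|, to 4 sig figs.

20.99 mS

X_L = ωL = 42.00 Ω
X_C = 1/(ωC) = 22.32 Ω
Parallel: admittances add. Y = 1/(jωL) + jωC
Y = (0 + j0.02099) S
|Y| = 0.02099 S → |Z| = 1/|Y| = 47.64 Ω, ∠Z = −∠Y = -90.00°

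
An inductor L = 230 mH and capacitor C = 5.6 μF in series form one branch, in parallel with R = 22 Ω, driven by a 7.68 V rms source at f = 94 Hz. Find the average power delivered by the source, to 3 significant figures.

2.68 W

ω = 2πf = 590.6 rad/s
X_L = ωL = 136 Ω
X_C = 1/(ωC) = 302 Ω
Branch 1: Z₁ = R = 22.0 Ω
Branch 2 (series LC): Z₂ = j(X_L − X_C) = −j167 Ω
Parallel: Z = Z₁Z₂/(Z₁+Z₂), |Z| = 21.8 Ω, ∠Z = -7.53°
I = V/|Z| = 352 mA
P = VI cos φ = 7.68 × 0.352 × cos(-7.53°) = 2.68 W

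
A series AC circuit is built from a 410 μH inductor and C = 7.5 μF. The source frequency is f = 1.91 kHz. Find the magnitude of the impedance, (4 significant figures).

ω = 2πf = 12000 rad/s
X_L = ωL = 4.920 Ω
X_C = 1/(ωC) = 11.11 Ω
Net reactance X = X_L − X_C = -6.190 Ω
Z = − j6.190 Ω
|Z| = √(0² + 6.190²) = 6.190 Ω

6.190 Ω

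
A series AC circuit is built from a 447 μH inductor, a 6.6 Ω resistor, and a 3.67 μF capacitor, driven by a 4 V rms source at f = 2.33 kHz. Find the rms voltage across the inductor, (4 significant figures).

1.903 V

ω = 2πf = 14640 rad/s
X_L = ωL = 6.544 Ω
X_C = 1/(ωC) = 18.61 Ω
Net reactance X = X_L − X_C = -12.07 Ω
Z = 6.600 − j12.07 Ω
|Z| = √(6.600² + 12.07²) = 13.76 Ω
I = V/|Z| = 290.8 mA
V_L = I·|Z_L| = 0.2908 × 6.544 = 1.903 V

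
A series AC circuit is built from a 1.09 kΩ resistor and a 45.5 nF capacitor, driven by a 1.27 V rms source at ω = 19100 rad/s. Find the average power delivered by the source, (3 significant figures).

700 μW

X_C = 1/(ωC) = 1150 Ω
Z = 1090 − j1150 Ω
|Z| = √(1090² + 1150²) = 1580 Ω
∠Z = arctan(-1150/1090) = -46.6°
I = V/|Z| = 801 μA
P = VI cos φ = 1.27 × 0.000801 × cos(-46.6°) = 700 μW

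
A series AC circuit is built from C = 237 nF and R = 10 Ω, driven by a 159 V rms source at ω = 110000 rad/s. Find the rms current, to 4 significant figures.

X_C = 1/(ωC) = 38.36 Ω
Z = 10.00 − j38.36 Ω
|Z| = √(10.00² + 38.36²) = 39.64 Ω
I = V/|Z| = 159/39.64 = 4.011 A

4.011 A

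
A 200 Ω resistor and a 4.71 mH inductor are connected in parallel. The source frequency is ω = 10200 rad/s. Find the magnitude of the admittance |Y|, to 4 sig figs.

21.41 mS

X_L = ωL = 48.04 Ω
Parallel: admittances add. Y = 1/R + 1/(jωL)
Y = (0.005000 − j0.02082) S
|Y| = 0.02141 S → |Z| = 1/|Y| = 46.71 Ω, ∠Z = −∠Y = 76.49°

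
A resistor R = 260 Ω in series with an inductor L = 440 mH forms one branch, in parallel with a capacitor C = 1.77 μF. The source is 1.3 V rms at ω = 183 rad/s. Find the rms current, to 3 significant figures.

X_L = ωL = 80.5 Ω
X_C = 1/(ωC) = 3090 Ω
Branch 1 (R+jX_L): Z₁ = 260 + j80.5 Ω, |Z₁| = 272 Ω
Branch 2 (−jX_C): Z₂ = −j3090 Ω
Parallel: Z = Z₁Z₂/(Z₁+Z₂), |Z| = 278 Ω, ∠Z = 12.3°
I = V/|Z| = 1.3/278 = 4.67 mA

4.67 mA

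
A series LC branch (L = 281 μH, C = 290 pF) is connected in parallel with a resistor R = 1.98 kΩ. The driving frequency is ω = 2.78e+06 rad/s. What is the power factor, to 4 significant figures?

0.2259

X_L = ωL = 781.2 Ω
X_C = 1/(ωC) = 1240 Ω
Branch 1: Z₁ = R = 1980 Ω
Branch 2 (series LC): Z₂ = j(X_L − X_C) = −j459.2 Ω
Parallel: Z = Z₁Z₂/(Z₁+Z₂), |Z| = 447.3 Ω, ∠Z = -76.94°
cos φ = cos(-76.94°) = 0.2259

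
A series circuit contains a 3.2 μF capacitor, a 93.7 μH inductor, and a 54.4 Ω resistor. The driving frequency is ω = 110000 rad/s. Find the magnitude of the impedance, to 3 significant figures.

54.9 Ω

X_L = ωL = 10.3 Ω
X_C = 1/(ωC) = 2.84 Ω
Net reactance X = X_L − X_C = 7.47 Ω
Z = 54.4 + j7.47 Ω
|Z| = √(54.4² + 7.47²) = 54.9 Ω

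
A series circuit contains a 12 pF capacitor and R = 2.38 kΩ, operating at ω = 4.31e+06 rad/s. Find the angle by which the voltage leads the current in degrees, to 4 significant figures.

-82.98°

X_C = 1/(ωC) = 19330 Ω
Z = 2380 − j19330 Ω
|Z| = √(2380² + 19330²) = 19480 Ω
∠Z = arctan(-19330/2380) = -82.98°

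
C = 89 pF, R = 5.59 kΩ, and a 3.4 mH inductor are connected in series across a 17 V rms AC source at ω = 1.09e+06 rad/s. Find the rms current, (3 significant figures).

X_L = ωL = 3710 Ω
X_C = 1/(ωC) = 10300 Ω
Net reactance X = X_L − X_C = -6600 Ω
Z = 5590 − j6600 Ω
|Z| = √(5590² + 6600²) = 8650 Ω
I = V/|Z| = 17/8650 = 1.97 mA

1.97 mA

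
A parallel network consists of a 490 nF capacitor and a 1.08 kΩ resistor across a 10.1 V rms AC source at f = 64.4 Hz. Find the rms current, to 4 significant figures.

9.564 mA

ω = 2πf = 404.6 rad/s
X_C = 1/(ωC) = 5044 Ω
Parallel: admittances add. Y = 1/R + jωC
Y = (0.0009259 + j0.0001983) S
|Y| = 0.0009469 S → |Z| = 1/|Y| = 1056 Ω, ∠Z = −∠Y = -12.09°
I = V/|Z| = 10.1/1056 = 9.564 mA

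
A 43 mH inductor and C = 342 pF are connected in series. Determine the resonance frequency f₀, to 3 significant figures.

41.5 kHz

ω₀ = 1/√(LC) = 1/√(0.043 × 3.42e-10) = 260800 rad/s
f₀ = ω₀/(2π) = 41.5 kHz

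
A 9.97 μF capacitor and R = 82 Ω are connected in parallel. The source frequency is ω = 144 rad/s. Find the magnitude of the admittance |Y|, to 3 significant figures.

X_C = 1/(ωC) = 697 Ω
Parallel: admittances add. Y = 1/R + jωC
Y = (0.0122 + j0.00144) S
|Y| = 0.0123 S → |Z| = 1/|Y| = 81.4 Ω, ∠Z = −∠Y = -6.71°

12.3 mS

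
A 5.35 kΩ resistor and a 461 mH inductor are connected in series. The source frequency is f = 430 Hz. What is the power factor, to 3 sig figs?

0.974

ω = 2πf = 2702 rad/s
X_L = ωL = 1250 Ω
Z = 5350 + j1250 Ω
|Z| = √(5350² + 1250²) = 5490 Ω
∠Z = arctan(1250/5350) = 13.1°
cos φ = cos(13.1°) = 0.974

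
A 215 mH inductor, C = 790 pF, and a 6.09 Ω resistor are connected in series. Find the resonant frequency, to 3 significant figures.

ω₀ = 1/√(LC) = 1/√(0.215 × 7.9e-10) = 76730 rad/s
f₀ = ω₀/(2π) = 12.2 kHz

12.2 kHz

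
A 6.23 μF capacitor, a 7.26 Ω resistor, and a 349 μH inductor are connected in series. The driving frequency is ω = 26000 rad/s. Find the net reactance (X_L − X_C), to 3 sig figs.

X_L = ωL = 9.07 Ω
X_C = 1/(ωC) = 6.17 Ω
X = 9.07 − 6.17 = 2.90 Ω

2.90 Ω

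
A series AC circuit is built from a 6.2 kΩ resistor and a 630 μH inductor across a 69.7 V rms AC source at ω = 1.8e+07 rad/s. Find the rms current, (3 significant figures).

5.39 mA

X_L = ωL = 11300 Ω
Z = 6200 + j11300 Ω
|Z| = √(6200² + 11300²) = 12900 Ω
I = V/|Z| = 69.7/12900 = 5.39 mA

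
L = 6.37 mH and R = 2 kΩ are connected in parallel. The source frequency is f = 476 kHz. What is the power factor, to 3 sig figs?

ω = 2πf = 2.991e+06 rad/s
X_L = ωL = 19100 Ω
Parallel: admittances add. Y = 1/R + 1/(jωL)
Y = (0.000500 − j5.25e-05) S
|Y| = 0.000503 S → |Z| = 1/|Y| = 1990 Ω, ∠Z = −∠Y = 5.99°
cos φ = cos(5.99°) = 0.995

0.995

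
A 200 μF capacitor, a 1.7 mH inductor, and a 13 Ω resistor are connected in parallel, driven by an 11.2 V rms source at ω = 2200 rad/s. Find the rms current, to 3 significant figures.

2.12 A

X_L = ωL = 3.74 Ω
X_C = 1/(ωC) = 2.27 Ω
Parallel: admittances add. Y = 1/R + 1/(jωL) + jωC
Y = (0.0769 + j0.173) S
|Y| = 0.189 S → |Z| = 1/|Y| = 5.29 Ω, ∠Z = −∠Y = -66.0°
I = V/|Z| = 11.2/5.29 = 2.12 A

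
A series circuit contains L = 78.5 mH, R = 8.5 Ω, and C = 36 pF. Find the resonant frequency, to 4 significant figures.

94.67 kHz

ω₀ = 1/√(LC) = 1/√(0.0785 × 3.6e-11) = 594900 rad/s
f₀ = ω₀/(2π) = 94.67 kHz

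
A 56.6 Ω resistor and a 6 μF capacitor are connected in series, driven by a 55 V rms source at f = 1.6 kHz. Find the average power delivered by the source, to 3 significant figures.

49.2 W

ω = 2πf = 10050 rad/s
X_C = 1/(ωC) = 16.6 Ω
Z = 56.6 − j16.6 Ω
|Z| = √(56.6² + 16.6²) = 59.0 Ω
∠Z = arctan(-16.6/56.6) = -16.3°
I = V/|Z| = 933 mA
P = VI cos φ = 55 × 0.933 × cos(-16.3°) = 49.2 W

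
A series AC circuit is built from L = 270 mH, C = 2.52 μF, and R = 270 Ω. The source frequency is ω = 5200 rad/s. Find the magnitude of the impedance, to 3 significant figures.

1350 Ω

X_L = ωL = 1400 Ω
X_C = 1/(ωC) = 76.3 Ω
Net reactance X = X_L − X_C = 1330 Ω
Z = 270 + j1330 Ω
|Z| = √(270² + 1330²) = 1350 Ω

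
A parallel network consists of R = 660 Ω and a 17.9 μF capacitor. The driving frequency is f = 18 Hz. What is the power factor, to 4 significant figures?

ω = 2πf = 113.1 rad/s
X_C = 1/(ωC) = 494.0 Ω
Parallel: admittances add. Y = 1/R + jωC
Y = (0.001515 + j0.002024) S
|Y| = 0.002529 S → |Z| = 1/|Y| = 395.5 Ω, ∠Z = −∠Y = -53.19°
cos φ = cos(-53.19°) = 0.5992

0.5992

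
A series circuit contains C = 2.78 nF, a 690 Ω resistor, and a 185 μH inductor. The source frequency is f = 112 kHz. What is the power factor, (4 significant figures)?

ω = 2πf = 703700 rad/s
X_L = ωL = 130.2 Ω
X_C = 1/(ωC) = 511.2 Ω
Net reactance X = X_L − X_C = -381.0 Ω
Z = 690.0 − j381.0 Ω
|Z| = √(690.0² + 381.0²) = 788.2 Ω
∠Z = arctan(-381.0/690.0) = -28.90°
cos φ = cos(-28.90°) = 0.8754

0.8754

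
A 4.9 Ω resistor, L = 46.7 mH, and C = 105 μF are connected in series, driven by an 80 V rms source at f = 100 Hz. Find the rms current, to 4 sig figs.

5.331 A

ω = 2πf = 628.3 rad/s
X_L = ωL = 29.34 Ω
X_C = 1/(ωC) = 15.16 Ω
Net reactance X = X_L − X_C = 14.18 Ω
Z = 4.900 + j14.18 Ω
|Z| = √(4.900² + 14.18²) = 15.01 Ω
I = V/|Z| = 80/15.01 = 5.331 A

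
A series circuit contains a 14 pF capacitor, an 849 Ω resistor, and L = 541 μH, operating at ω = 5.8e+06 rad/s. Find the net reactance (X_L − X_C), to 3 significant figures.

-9180 Ω

X_L = ωL = 3140 Ω
X_C = 1/(ωC) = 12300 Ω
X = 3140 − 12300 = -9180 Ω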